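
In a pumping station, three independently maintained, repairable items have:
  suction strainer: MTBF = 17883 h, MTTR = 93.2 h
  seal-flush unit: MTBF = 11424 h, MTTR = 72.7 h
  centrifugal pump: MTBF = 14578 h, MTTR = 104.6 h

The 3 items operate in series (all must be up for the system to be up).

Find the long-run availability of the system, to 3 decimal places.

A(suction strainer) = MTBF/(MTBF+MTTR) = 17883/(17883+93.2) = 0.994815
A(seal-flush unit) = MTBF/(MTBF+MTTR) = 11424/(11424+72.7) = 0.993676
A(centrifugal pump) = MTBF/(MTBF+MTTR) = 14578/(14578+104.6) = 0.992876
Series availability: 0.994815 × 0.993676 × 0.992876 = 0.981

0.981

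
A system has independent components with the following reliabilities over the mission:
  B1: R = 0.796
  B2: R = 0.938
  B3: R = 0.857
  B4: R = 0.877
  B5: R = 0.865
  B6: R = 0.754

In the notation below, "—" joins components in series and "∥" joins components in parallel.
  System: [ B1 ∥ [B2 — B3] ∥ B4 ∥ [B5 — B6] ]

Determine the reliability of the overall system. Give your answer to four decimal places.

Series (B2 and B3): 0.938000 × 0.857000 = 0.803866
Series (B5 and B6): 0.865000 × 0.754000 = 0.652210
Parallel (B1, [0.803866], B4, and [0.652210]): 1 − (1 − 0.796000)(1 − 0.803866)(1 − 0.877000)(1 − 0.652210) = 0.9983

0.9983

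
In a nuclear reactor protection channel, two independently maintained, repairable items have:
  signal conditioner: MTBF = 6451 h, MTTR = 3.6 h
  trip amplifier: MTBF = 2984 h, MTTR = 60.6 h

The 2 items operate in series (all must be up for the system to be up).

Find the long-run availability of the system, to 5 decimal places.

A(signal conditioner) = MTBF/(MTBF+MTTR) = 6451/(6451+3.6) = 0.999442
A(trip amplifier) = MTBF/(MTBF+MTTR) = 2984/(2984+60.6) = 0.980096
Series availability: 0.999442 × 0.980096 = 0.97955

0.97955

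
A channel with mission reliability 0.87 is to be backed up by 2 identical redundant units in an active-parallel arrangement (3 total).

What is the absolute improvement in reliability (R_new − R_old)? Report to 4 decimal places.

0.1278

R_before = 0.87
R_after = 1 − (1 − 0.87)^3 = 0.9978
ΔR = 0.9978 − 0.87 = 0.1278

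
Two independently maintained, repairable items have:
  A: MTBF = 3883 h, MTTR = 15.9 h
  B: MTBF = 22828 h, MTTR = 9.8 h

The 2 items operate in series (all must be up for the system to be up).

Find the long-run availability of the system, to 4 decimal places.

0.9955

A(A) = MTBF/(MTBF+MTTR) = 3883/(3883+15.9) = 0.995922
A(B) = MTBF/(MTBF+MTTR) = 22828/(22828+9.8) = 0.999571
Series availability: 0.995922 × 0.999571 = 0.9955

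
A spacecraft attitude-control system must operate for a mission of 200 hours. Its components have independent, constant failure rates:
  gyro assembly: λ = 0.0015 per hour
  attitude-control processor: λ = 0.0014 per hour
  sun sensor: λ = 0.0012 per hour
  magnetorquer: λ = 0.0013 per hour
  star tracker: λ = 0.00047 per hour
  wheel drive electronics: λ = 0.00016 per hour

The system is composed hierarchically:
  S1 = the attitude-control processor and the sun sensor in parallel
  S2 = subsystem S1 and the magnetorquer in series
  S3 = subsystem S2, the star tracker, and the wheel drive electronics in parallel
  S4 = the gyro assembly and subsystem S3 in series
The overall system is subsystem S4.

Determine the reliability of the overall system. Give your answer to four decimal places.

0.7403

R(gyro assembly) = exp(−0.0015 × 200) = 0.740818
R(attitude-control processor) = exp(−0.0014 × 200) = 0.755784
R(sun sensor) = exp(−0.0012 × 200) = 0.786628
R(magnetorquer) = exp(−0.0013 × 200) = 0.771052
R(star tracker) = exp(−0.00047 × 200) = 0.910283
R(wheel drive electronics) = exp(−0.00016 × 200) = 0.968507
Parallel (attitude-control processor and sun sensor): 1 − (1 − 0.755784)(1 − 0.786628) = 0.947891
Series ([0.947891] and magnetorquer): 0.947891 × 0.771052 = 0.730873
Parallel ([0.730873], star tracker, and wheel drive electronics): 1 − (1 − 0.730873)(1 − 0.910283)(1 − 0.968507) = 0.999240
Series (gyro assembly and [0.999240]): 0.740818 × 0.999240 = 0.7403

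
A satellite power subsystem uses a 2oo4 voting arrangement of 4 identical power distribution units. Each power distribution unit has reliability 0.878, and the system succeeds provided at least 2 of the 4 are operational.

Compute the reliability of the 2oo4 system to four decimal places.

R = Σ_{i=2}^{4} C(4,i) p^i (1−p)^{4−i} with p = 0.878
C(4,2)·0.878^2·0.122^2 = 0.068843
C(4,3)·0.878^3·0.122^1 = 0.330296
C(4,4)·0.878^4·0.122^0 = 0.594262
Sum = 0.9934

0.9934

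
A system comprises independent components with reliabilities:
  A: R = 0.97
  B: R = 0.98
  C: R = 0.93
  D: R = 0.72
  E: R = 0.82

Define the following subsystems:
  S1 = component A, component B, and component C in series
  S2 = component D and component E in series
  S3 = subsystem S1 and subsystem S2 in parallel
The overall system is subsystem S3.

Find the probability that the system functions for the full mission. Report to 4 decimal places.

0.9525

Series (A, B, and C): 0.970000 × 0.980000 × 0.930000 = 0.884058
Series (D and E): 0.720000 × 0.820000 = 0.590400
Parallel ([0.884058] and [0.590400]): 1 − (1 − 0.884058)(1 − 0.590400) = 0.9525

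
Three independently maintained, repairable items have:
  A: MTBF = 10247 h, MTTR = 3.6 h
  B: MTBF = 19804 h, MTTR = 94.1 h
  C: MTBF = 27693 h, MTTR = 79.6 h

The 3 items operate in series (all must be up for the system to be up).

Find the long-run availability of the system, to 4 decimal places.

A(A) = MTBF/(MTBF+MTTR) = 10247/(10247+3.6) = 0.999649
A(B) = MTBF/(MTBF+MTTR) = 19804/(19804+94.1) = 0.995271
A(C) = MTBF/(MTBF+MTTR) = 27693/(27693+79.6) = 0.997134
Series availability: 0.999649 × 0.995271 × 0.997134 = 0.9921

0.9921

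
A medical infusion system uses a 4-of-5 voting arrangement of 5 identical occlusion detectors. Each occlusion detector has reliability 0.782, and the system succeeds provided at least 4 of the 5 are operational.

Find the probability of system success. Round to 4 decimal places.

R = Σ_{i=4}^{5} C(5,i) p^i (1−p)^{5−i} with p = 0.782
C(5,4)·0.782^4·0.218^1 = 0.407618
C(5,5)·0.782^5·0.218^0 = 0.292438
Sum = 0.7001

0.7001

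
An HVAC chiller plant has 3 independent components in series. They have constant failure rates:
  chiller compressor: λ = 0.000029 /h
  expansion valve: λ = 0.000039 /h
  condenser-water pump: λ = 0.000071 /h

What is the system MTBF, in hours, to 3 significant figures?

Series of exponential components: λ_sys = Σ λ_i
λ_sys = 0.000029 + 0.000039 + 0.000071 = 1.3900e-04 /h
MTBF = 1 / λ_sys = 7190 h

7190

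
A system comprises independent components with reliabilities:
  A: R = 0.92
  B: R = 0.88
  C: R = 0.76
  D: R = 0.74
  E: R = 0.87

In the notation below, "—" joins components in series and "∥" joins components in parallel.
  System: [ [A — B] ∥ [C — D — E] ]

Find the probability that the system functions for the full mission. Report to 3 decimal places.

Series (A and B): 0.92000 × 0.88000 = 0.80960
Series (C, D, and E): 0.76000 × 0.74000 × 0.87000 = 0.48929
Parallel ([0.80960] and [0.48929]): 1 − (1 − 0.80960)(1 − 0.48929) = 0.903

0.903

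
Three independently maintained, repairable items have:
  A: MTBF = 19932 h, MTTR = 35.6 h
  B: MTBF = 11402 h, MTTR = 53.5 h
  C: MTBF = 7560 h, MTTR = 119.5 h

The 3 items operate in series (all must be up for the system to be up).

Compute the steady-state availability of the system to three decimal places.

A(A) = MTBF/(MTBF+MTTR) = 19932/(19932+35.6) = 0.998217
A(B) = MTBF/(MTBF+MTTR) = 11402/(11402+53.5) = 0.995330
A(C) = MTBF/(MTBF+MTTR) = 7560/(7560+119.5) = 0.984439
Series availability: 0.998217 × 0.995330 × 0.984439 = 0.978

0.978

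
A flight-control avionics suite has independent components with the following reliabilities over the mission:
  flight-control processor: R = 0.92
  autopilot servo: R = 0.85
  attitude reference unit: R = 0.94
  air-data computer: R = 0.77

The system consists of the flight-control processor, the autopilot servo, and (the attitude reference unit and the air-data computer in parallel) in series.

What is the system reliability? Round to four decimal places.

0.7712

Parallel (attitude reference unit and air-data computer): 1 − (1 − 0.940000)(1 − 0.770000) = 0.986200
Series (flight-control processor, autopilot servo, and [0.986200]): 0.920000 × 0.850000 × 0.986200 = 0.7712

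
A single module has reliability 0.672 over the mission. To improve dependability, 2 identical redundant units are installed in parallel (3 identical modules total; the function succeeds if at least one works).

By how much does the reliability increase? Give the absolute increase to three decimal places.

0.293

R_before = 0.672
R_after = 1 − (1 − 0.672)^3 = 0.965
ΔR = 0.965 − 0.672 = 0.293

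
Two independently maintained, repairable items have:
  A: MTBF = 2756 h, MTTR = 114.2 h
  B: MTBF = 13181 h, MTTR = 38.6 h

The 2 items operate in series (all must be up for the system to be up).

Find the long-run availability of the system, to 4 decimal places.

0.9574

A(A) = MTBF/(MTBF+MTTR) = 2756/(2756+114.2) = 0.960212
A(B) = MTBF/(MTBF+MTTR) = 13181/(13181+38.6) = 0.997080
Series availability: 0.960212 × 0.997080 = 0.9574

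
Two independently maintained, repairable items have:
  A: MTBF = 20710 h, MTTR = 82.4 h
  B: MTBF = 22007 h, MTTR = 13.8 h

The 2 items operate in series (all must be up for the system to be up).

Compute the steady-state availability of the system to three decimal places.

0.995

A(A) = MTBF/(MTBF+MTTR) = 20710/(20710+82.4) = 0.996037
A(B) = MTBF/(MTBF+MTTR) = 22007/(22007+13.8) = 0.999373
Series availability: 0.996037 × 0.999373 = 0.995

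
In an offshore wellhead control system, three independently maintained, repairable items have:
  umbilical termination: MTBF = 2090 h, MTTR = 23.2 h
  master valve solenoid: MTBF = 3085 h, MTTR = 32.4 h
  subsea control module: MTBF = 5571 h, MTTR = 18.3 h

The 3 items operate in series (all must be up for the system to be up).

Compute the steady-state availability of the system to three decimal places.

A(umbilical termination) = MTBF/(MTBF+MTTR) = 2090/(2090+23.2) = 0.989021
A(master valve solenoid) = MTBF/(MTBF+MTTR) = 3085/(3085+32.4) = 0.989607
A(subsea control module) = MTBF/(MTBF+MTTR) = 5571/(5571+18.3) = 0.996726
Series availability: 0.989021 × 0.989607 × 0.996726 = 0.976

0.976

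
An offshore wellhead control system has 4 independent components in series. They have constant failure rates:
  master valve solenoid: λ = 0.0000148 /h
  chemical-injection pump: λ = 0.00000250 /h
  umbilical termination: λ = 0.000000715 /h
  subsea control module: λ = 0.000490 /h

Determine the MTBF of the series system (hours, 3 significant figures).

1970

Series of exponential components: λ_sys = Σ λ_i
λ_sys = 0.0000148 + 0.00000250 + 0.000000715 + 0.000490 = 5.0802e-04 /h
MTBF = 1 / λ_sys = 1970 h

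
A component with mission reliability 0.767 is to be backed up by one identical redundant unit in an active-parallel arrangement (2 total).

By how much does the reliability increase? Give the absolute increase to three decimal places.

0.179

R_before = 0.767
R_after = 1 − (1 − 0.767)^2 = 0.946
ΔR = 0.946 − 0.767 = 0.179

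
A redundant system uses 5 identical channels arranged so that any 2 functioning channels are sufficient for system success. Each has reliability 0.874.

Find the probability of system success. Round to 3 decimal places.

R = Σ_{i=2}^{5} C(5,i) p^i (1−p)^{5−i} with p = 0.874
C(5,2)·0.874^2·0.126^3 = 0.01528
C(5,3)·0.874^3·0.126^2 = 0.10599
C(5,4)·0.874^4·0.126^1 = 0.36761
C(5,5)·0.874^5·0.126^0 = 0.50998
Sum = 0.999

0.999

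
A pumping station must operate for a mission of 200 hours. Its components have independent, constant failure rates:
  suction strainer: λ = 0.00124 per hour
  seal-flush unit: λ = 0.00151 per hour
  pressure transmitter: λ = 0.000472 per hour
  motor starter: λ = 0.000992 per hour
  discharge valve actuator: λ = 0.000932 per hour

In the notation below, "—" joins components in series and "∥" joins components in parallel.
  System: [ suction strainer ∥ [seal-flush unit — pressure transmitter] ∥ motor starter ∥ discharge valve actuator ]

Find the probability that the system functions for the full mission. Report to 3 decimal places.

R(suction strainer) = exp(−0.00124 × 200) = 0.78036
R(seal-flush unit) = exp(−0.00151 × 200) = 0.73934
R(pressure transmitter) = exp(−0.000472 × 200) = 0.90992
R(motor starter) = exp(−0.000992 × 200) = 0.82004
R(discharge valve actuator) = exp(−0.000932 × 200) = 0.82994
Series (seal-flush unit and pressure transmitter): 0.73934 × 0.90992 = 0.67274
Parallel (suction strainer, [0.67274], motor starter, and discharge valve actuator): 1 − (1 − 0.78036)(1 − 0.67274)(1 − 0.82004)(1 − 0.82994) = 0.998

0.998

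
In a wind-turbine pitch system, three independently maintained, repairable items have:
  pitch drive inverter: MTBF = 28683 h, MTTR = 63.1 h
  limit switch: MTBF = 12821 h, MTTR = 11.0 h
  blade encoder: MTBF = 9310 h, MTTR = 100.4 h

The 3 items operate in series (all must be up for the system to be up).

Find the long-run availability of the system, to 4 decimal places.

0.9863

A(pitch drive inverter) = MTBF/(MTBF+MTTR) = 28683/(28683+63.1) = 0.997805
A(limit switch) = MTBF/(MTBF+MTTR) = 12821/(12821+11.0) = 0.999143
A(blade encoder) = MTBF/(MTBF+MTTR) = 9310/(9310+100.4) = 0.989331
Series availability: 0.997805 × 0.999143 × 0.989331 = 0.9863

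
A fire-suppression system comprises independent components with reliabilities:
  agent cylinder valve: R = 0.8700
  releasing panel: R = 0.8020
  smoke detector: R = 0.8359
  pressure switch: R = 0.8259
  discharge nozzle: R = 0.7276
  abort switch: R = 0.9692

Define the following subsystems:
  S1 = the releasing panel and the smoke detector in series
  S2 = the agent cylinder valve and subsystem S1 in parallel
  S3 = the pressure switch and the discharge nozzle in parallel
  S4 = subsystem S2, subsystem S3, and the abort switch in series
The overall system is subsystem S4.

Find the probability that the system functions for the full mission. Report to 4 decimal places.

0.8837

Series (releasing panel and smoke detector): 0.802000 × 0.835900 = 0.670392
Parallel (agent cylinder valve and [0.670392]): 1 − (1 − 0.870000)(1 − 0.670392) = 0.957151
Parallel (pressure switch and discharge nozzle): 1 − (1 − 0.825900)(1 − 0.727600) = 0.952575
Series ([0.957151], [0.952575], and abort switch): 0.957151 × 0.952575 × 0.969200 = 0.8837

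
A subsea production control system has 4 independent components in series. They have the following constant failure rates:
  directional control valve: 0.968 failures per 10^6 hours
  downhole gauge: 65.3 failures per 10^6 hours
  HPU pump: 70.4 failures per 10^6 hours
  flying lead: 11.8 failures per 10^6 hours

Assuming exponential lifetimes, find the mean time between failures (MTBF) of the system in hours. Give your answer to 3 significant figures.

6740

Series of exponential components: λ_sys = Σ λ_i
λ_sys = 0.000000968 + 0.0000653 + 0.0000704 + 0.0000118 = 1.4847e-04 /h
MTBF = 1 / λ_sys = 6740 h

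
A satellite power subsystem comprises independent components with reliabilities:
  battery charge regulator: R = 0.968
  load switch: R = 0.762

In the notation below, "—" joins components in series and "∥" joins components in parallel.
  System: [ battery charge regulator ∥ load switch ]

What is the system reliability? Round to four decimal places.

0.9924

Parallel (battery charge regulator and load switch): 1 − (1 − 0.968000)(1 − 0.762000) = 0.9924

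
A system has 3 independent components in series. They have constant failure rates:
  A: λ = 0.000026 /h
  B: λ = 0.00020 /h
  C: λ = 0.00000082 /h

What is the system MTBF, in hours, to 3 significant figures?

4410

Series of exponential components: λ_sys = Σ λ_i
λ_sys = 0.000026 + 0.00020 + 0.00000082 = 2.2682e-04 /h
MTBF = 1 / λ_sys = 4410 h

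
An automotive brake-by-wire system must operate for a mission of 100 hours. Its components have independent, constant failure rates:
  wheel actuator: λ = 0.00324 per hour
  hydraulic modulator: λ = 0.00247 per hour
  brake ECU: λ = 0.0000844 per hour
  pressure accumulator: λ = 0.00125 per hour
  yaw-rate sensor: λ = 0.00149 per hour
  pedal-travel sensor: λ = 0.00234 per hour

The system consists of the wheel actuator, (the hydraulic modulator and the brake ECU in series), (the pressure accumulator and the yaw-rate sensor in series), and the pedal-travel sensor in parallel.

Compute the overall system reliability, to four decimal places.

R(wheel actuator) = exp(−0.00324 × 100) = 0.723250
R(hydraulic modulator) = exp(−0.00247 × 100) = 0.781141
R(brake ECU) = exp(−0.0000844 × 100) = 0.991596
R(pressure accumulator) = exp(−0.00125 × 100) = 0.882497
R(yaw-rate sensor) = exp(−0.00149 × 100) = 0.861569
R(pedal-travel sensor) = exp(−0.00234 × 100) = 0.791362
Series (hydraulic modulator and brake ECU): 0.781141 × 0.991596 = 0.774576
Series (pressure accumulator and yaw-rate sensor): 0.882497 × 0.861569 = 0.760332
Parallel (wheel actuator, [0.774576], [0.760332], and pedal-travel sensor): 1 − (1 − 0.723250)(1 − 0.774576)(1 − 0.760332)(1 − 0.791362) = 0.9969

0.9969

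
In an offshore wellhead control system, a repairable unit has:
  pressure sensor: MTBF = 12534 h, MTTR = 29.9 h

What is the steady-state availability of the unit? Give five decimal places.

0.99762

A(pressure sensor) = MTBF/(MTBF+MTTR) = 12534/(12534+29.9) = 0.99762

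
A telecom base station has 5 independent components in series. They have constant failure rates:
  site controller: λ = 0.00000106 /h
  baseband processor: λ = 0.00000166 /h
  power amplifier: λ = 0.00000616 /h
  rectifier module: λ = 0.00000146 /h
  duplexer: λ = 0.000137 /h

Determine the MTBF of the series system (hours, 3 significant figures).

Series of exponential components: λ_sys = Σ λ_i
λ_sys = 0.00000106 + 0.00000166 + 0.00000616 + 0.00000146 + 0.000137 = 1.4734e-04 /h
MTBF = 1 / λ_sys = 6790 h

6790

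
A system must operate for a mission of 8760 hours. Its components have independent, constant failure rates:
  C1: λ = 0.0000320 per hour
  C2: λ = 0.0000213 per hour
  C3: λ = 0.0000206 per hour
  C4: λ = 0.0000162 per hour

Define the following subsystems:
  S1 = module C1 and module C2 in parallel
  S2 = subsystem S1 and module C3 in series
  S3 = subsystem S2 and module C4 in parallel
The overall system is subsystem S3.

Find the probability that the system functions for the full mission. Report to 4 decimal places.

0.9736

R(C1) = exp(−0.0000320 × 8760) = 0.755542
R(C2) = exp(−0.0000213 × 8760) = 0.829786
R(C3) = exp(−0.0000206 × 8760) = 0.834889
R(C4) = exp(−0.0000162 × 8760) = 0.867698
Parallel (C1 and C2): 1 − (1 − 0.755542)(1 − 0.829786) = 0.958390
Series ([0.958390] and C3): 0.958390 × 0.834889 = 0.800149
Parallel ([0.800149] and C4): 1 − (1 − 0.800149)(1 − 0.867698) = 0.9736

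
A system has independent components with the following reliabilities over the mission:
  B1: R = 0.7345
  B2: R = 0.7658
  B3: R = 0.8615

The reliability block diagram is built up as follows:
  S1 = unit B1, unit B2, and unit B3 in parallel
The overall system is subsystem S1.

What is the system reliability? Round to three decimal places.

Parallel (B1, B2, and B3): 1 − (1 − 0.73450)(1 − 0.76580)(1 − 0.86150) = 0.991

0.991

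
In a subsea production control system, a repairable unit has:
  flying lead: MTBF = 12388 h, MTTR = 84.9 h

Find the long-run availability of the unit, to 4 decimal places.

0.9932

A(flying lead) = MTBF/(MTBF+MTTR) = 12388/(12388+84.9) = 0.9932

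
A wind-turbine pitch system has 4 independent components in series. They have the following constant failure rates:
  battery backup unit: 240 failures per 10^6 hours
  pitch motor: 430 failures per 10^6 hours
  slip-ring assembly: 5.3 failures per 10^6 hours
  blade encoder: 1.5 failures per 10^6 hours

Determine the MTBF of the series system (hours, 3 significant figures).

Series of exponential components: λ_sys = Σ λ_i
λ_sys = 0.00024 + 0.00043 + 0.0000053 + 0.0000015 = 6.7680e-04 /h
MTBF = 1 / λ_sys = 1480 h

1480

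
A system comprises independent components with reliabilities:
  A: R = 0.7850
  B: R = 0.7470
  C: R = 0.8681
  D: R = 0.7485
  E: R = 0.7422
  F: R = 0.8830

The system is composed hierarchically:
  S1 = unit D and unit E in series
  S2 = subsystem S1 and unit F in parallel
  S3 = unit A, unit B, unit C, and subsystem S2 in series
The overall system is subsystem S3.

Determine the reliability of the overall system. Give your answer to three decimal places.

Series (D and E): 0.74850 × 0.74220 = 0.55554
Parallel ([0.55554] and F): 1 − (1 − 0.55554)(1 − 0.88300) = 0.94800
Series (A, B, C, and [0.94800]): 0.78500 × 0.74700 × 0.86810 × 0.94800 = 0.483

0.483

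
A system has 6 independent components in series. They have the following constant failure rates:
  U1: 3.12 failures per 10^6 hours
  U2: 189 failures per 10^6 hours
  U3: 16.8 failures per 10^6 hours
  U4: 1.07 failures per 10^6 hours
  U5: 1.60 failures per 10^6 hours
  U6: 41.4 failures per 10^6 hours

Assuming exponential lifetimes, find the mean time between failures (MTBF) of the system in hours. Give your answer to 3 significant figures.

Series of exponential components: λ_sys = Σ λ_i
λ_sys = 0.00000312 + 0.000189 + 0.0000168 + 0.00000107 + 0.00000160 + 0.0000414 = 2.5299e-04 /h
MTBF = 1 / λ_sys = 3950 h

3950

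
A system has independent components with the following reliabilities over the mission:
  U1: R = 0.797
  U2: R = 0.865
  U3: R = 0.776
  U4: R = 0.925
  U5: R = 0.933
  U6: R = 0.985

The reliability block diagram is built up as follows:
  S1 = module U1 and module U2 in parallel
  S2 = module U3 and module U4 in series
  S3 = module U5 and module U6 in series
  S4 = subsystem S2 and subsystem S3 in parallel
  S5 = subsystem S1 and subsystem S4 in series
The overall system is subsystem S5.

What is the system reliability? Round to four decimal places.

Parallel (U1 and U2): 1 − (1 − 0.797000)(1 − 0.865000) = 0.972595
Series (U3 and U4): 0.776000 × 0.925000 = 0.717800
Series (U5 and U6): 0.933000 × 0.985000 = 0.919005
Parallel ([0.717800] and [0.919005]): 1 − (1 − 0.717800)(1 − 0.919005) = 0.977143
Series ([0.972595] and [0.977143]): 0.972595 × 0.977143 = 0.9504

0.9504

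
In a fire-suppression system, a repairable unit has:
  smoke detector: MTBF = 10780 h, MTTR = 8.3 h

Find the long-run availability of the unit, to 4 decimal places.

A(smoke detector) = MTBF/(MTBF+MTTR) = 10780/(10780+8.3) = 0.9992

0.9992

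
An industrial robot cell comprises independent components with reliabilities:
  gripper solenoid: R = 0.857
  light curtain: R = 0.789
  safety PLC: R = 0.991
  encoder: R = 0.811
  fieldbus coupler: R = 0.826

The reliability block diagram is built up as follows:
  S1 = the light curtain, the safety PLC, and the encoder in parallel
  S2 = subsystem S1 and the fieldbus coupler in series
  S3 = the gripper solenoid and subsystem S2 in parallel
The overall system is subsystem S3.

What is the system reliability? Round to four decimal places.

0.9751

Parallel (light curtain, safety PLC, and encoder): 1 − (1 − 0.789000)(1 − 0.991000)(1 − 0.811000) = 0.999641
Series ([0.999641] and fieldbus coupler): 0.999641 × 0.826000 = 0.825703
Parallel (gripper solenoid and [0.825703]): 1 − (1 − 0.857000)(1 − 0.825703) = 0.9751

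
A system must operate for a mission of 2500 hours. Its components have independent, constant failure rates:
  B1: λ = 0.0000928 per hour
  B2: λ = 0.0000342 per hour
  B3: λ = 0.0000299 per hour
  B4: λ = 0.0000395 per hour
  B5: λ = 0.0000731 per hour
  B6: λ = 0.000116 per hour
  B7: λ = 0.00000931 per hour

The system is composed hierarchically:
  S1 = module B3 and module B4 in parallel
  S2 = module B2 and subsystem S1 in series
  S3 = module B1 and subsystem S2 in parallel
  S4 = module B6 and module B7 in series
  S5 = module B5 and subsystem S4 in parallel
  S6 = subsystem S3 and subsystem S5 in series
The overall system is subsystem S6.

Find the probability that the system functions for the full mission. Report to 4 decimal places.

R(B1) = exp(−0.0000928 × 2500) = 0.792946
R(B2) = exp(−0.0000342 × 2500) = 0.918053
R(B3) = exp(−0.0000299 × 2500) = 0.927975
R(B4) = exp(−0.0000395 × 2500) = 0.905969
R(B5) = exp(−0.0000731 × 2500) = 0.832976
R(B6) = exp(−0.000116 × 2500) = 0.748264
R(B7) = exp(−0.00000931 × 2500) = 0.976994
Parallel (B3 and B4): 1 − (1 − 0.927975)(1 − 0.905969) = 0.993227
Series (B2 and [0.993227]): 0.918053 × 0.993227 = 0.911835
Parallel (B1 and [0.911835]): 1 − (1 − 0.792946)(1 − 0.911835) = 0.981745
Series (B6 and B7): 0.748264 × 0.976994 = 0.731049
Parallel (B5 and [0.731049]): 1 − (1 − 0.832976)(1 − 0.731049) = 0.955079
Series ([0.981745] and [0.955079]): 0.981745 × 0.955079 = 0.9376

0.9376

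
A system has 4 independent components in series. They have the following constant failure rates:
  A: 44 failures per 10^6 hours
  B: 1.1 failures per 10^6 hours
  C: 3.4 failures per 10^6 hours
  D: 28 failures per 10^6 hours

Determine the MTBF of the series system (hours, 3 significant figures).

13100

Series of exponential components: λ_sys = Σ λ_i
λ_sys = 0.000044 + 0.0000011 + 0.0000034 + 0.000028 = 7.6500e-05 /h
MTBF = 1 / λ_sys = 13100 h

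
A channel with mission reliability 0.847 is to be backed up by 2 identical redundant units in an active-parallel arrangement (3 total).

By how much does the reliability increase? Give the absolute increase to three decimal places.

0.149

R_before = 0.847
R_after = 1 − (1 − 0.847)^3 = 0.996
ΔR = 0.996 − 0.847 = 0.149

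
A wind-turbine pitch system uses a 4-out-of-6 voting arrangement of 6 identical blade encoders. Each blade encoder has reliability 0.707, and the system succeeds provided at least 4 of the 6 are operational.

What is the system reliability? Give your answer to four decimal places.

0.7572

R = Σ_{i=4}^{6} C(6,i) p^i (1−p)^{6−i} with p = 0.707
C(6,4)·0.707^4·0.293^2 = 0.321739
C(6,5)·0.707^5·0.293^1 = 0.310539
C(6,6)·0.707^6·0.293^0 = 0.124887
Sum = 0.7572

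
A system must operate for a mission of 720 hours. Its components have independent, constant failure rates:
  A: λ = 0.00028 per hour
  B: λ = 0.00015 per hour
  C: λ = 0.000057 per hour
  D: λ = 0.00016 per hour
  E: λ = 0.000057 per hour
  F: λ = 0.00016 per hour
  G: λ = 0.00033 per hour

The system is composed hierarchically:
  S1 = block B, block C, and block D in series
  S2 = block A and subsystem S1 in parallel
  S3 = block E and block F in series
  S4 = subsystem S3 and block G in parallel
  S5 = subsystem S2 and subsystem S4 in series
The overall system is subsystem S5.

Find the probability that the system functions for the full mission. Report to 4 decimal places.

R(A) = exp(−0.00028 × 720) = 0.817422
R(B) = exp(−0.00015 × 720) = 0.897628
R(C) = exp(−0.000057 × 720) = 0.959791
R(D) = exp(−0.00016 × 720) = 0.891188
R(E) = exp(−0.000057 × 720) = 0.959791
R(F) = exp(−0.00016 × 720) = 0.891188
R(G) = exp(−0.00033 × 720) = 0.788518
Series (B, C, and D): 0.897628 × 0.959791 × 0.891188 = 0.767790
Parallel (A and [0.767790]): 1 − (1 − 0.817422)(1 − 0.767790) = 0.957604
Series (E and F): 0.959791 × 0.891188 = 0.855354
Parallel ([0.855354] and G): 1 − (1 − 0.855354)(1 − 0.788518) = 0.969410
Series ([0.957604] and [0.969410]): 0.957604 × 0.969410 = 0.9283

0.9283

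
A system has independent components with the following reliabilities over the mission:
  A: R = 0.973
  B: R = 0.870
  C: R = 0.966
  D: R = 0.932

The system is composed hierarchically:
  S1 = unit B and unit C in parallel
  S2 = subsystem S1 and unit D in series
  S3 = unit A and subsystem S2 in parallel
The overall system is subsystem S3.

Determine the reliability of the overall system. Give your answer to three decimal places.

0.998

Parallel (B and C): 1 − (1 − 0.87000)(1 − 0.96600) = 0.99558
Series ([0.99558] and D): 0.99558 × 0.93200 = 0.92788
Parallel (A and [0.92788]): 1 − (1 − 0.97300)(1 − 0.92788) = 0.998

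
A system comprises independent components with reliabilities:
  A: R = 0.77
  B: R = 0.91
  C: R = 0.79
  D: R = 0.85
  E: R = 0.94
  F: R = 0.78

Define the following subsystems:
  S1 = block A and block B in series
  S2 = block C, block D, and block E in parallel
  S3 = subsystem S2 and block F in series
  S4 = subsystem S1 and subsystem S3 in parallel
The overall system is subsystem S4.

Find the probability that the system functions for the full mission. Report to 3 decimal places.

0.934

Series (A and B): 0.77000 × 0.91000 = 0.70070
Parallel (C, D, and E): 1 − (1 − 0.79000)(1 − 0.85000)(1 − 0.94000) = 0.99811
Series ([0.99811] and F): 0.99811 × 0.78000 = 0.77853
Parallel ([0.70070] and [0.77853]): 1 − (1 − 0.70070)(1 − 0.77853) = 0.934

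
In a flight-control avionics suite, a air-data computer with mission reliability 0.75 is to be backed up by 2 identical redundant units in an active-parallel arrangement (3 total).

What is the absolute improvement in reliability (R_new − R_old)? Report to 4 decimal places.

0.2344

R_before = 0.75
R_after = 1 − (1 − 0.75)^3 = 0.9844
ΔR = 0.9844 − 0.75 = 0.2344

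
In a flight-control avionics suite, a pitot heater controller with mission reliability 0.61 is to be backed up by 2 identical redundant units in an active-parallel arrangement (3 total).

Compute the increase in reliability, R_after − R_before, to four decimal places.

0.3307

R_before = 0.61
R_after = 1 − (1 − 0.61)^3 = 0.9407
ΔR = 0.9407 − 0.61 = 0.3307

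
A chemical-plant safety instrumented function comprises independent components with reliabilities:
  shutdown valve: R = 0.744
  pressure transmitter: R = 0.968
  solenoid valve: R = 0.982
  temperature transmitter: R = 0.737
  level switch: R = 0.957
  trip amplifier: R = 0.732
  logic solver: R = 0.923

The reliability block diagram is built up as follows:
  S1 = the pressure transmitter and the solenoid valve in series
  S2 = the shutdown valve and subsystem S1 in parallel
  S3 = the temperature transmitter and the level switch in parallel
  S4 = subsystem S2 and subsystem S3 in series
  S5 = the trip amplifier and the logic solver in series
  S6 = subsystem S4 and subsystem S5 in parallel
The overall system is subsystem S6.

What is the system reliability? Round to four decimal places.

Series (pressure transmitter and solenoid valve): 0.968000 × 0.982000 = 0.950576
Parallel (shutdown valve and [0.950576]): 1 − (1 − 0.744000)(1 − 0.950576) = 0.987347
Parallel (temperature transmitter and level switch): 1 − (1 − 0.737000)(1 − 0.957000) = 0.988691
Series ([0.987347] and [0.988691]): 0.987347 × 0.988691 = 0.976181
Series (trip amplifier and logic solver): 0.732000 × 0.923000 = 0.675636
Parallel ([0.976181] and [0.675636]): 1 − (1 − 0.976181)(1 − 0.675636) = 0.9923

0.9923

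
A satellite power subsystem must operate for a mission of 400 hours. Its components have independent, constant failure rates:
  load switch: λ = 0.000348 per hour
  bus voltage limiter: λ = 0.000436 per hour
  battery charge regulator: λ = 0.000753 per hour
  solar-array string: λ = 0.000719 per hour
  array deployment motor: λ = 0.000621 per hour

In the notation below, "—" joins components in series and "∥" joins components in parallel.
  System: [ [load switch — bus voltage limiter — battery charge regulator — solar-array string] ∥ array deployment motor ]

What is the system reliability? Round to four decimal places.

R(load switch) = exp(−0.000348 × 400) = 0.870054
R(bus voltage limiter) = exp(−0.000436 × 400) = 0.839961
R(battery charge regulator) = exp(−0.000753 × 400) = 0.739930
R(solar-array string) = exp(−0.000719 × 400) = 0.750062
R(array deployment motor) = exp(−0.000621 × 400) = 0.780048
Series (load switch, bus voltage limiter, battery charge regulator, and solar-array string): 0.870054 × 0.839961 × 0.739930 × 0.750062 = 0.405596
Parallel ([0.405596] and array deployment motor): 1 − (1 − 0.405596)(1 − 0.780048) = 0.8693

0.8693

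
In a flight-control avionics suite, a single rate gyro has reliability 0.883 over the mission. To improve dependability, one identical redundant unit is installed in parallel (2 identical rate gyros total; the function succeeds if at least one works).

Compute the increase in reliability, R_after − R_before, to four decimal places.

R_before = 0.883
R_after = 1 − (1 − 0.883)^2 = 0.9863
ΔR = 0.9863 − 0.883 = 0.1033

0.1033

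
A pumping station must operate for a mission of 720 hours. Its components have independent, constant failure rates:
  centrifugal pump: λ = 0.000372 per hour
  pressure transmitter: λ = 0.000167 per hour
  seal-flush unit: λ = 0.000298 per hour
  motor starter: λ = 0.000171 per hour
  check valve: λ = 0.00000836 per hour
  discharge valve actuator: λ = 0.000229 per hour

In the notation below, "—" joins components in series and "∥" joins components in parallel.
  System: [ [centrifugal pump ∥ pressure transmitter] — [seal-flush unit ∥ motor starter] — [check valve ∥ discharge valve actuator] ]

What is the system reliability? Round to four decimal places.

0.9507

R(centrifugal pump) = exp(−0.000372 × 720) = 0.765030
R(pressure transmitter) = exp(−0.000167 × 720) = 0.886708
R(seal-flush unit) = exp(−0.000298 × 720) = 0.806896
R(motor starter) = exp(−0.000171 × 720) = 0.884158
R(check valve) = exp(−0.00000836 × 720) = 0.993999
R(discharge valve actuator) = exp(−0.000229 × 720) = 0.847995
Parallel (centrifugal pump and pressure transmitter): 1 − (1 − 0.765030)(1 − 0.886708) = 0.973380
Parallel (seal-flush unit and motor starter): 1 − (1 − 0.806896)(1 − 0.884158) = 0.977630
Parallel (check valve and discharge valve actuator): 1 − (1 − 0.993999)(1 − 0.847995) = 0.999088
Series ([0.973380], [0.977630], and [0.999088]): 0.973380 × 0.977630 × 0.999088 = 0.9507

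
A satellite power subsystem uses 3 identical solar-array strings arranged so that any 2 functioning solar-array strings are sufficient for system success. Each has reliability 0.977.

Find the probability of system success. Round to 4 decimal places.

R = Σ_{i=2}^{3} C(3,i) p^i (1−p)^{3−i} with p = 0.977
C(3,2)·0.977^2·0.023^1 = 0.065863
C(3,3)·0.977^3·0.023^0 = 0.932575
Sum = 0.9984

0.9984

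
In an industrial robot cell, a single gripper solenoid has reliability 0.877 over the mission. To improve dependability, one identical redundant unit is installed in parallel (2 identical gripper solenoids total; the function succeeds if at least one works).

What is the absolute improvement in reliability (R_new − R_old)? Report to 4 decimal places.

R_before = 0.877
R_after = 1 − (1 − 0.877)^2 = 0.9849
ΔR = 0.9849 − 0.877 = 0.1079

0.1079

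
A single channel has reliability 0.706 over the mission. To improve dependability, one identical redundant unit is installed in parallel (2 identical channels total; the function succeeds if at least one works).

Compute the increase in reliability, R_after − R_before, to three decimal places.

0.208

R_before = 0.706
R_after = 1 − (1 − 0.706)^2 = 0.914
ΔR = 0.914 − 0.706 = 0.208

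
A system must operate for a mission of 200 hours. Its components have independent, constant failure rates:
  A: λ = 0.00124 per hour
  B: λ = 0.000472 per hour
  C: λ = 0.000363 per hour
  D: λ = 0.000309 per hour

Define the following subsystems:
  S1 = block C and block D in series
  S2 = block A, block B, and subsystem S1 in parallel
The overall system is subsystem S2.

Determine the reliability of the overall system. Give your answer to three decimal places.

0.998

R(A) = exp(−0.00124 × 200) = 0.78036
R(B) = exp(−0.000472 × 200) = 0.90992
R(C) = exp(−0.000363 × 200) = 0.92997
R(D) = exp(−0.000309 × 200) = 0.94007
Series (C and D): 0.92997 × 0.94007 = 0.87424
Parallel (A, B, and [0.87424]): 1 − (1 − 0.78036)(1 − 0.90992)(1 − 0.87424) = 0.998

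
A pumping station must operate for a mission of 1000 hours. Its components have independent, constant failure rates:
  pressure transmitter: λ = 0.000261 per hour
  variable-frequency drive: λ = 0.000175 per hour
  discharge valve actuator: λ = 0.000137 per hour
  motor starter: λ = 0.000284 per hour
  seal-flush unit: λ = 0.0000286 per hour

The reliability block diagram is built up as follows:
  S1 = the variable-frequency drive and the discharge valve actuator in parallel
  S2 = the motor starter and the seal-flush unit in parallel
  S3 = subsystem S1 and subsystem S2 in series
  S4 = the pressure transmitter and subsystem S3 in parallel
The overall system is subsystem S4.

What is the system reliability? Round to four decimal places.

R(pressure transmitter) = exp(−0.000261 × 1000) = 0.770281
R(variable-frequency drive) = exp(−0.000175 × 1000) = 0.839457
R(discharge valve actuator) = exp(−0.000137 × 1000) = 0.871970
R(motor starter) = exp(−0.000284 × 1000) = 0.752767
R(seal-flush unit) = exp(−0.0000286 × 1000) = 0.971805
Parallel (variable-frequency drive and discharge valve actuator): 1 − (1 − 0.839457)(1 − 0.871970) = 0.979446
Parallel (motor starter and seal-flush unit): 1 − (1 − 0.752767)(1 − 0.971805) = 0.993029
Series ([0.979446] and [0.993029]): 0.979446 × 0.993029 = 0.972618
Parallel (pressure transmitter and [0.972618]): 1 − (1 − 0.770281)(1 − 0.972618) = 0.9937

0.9937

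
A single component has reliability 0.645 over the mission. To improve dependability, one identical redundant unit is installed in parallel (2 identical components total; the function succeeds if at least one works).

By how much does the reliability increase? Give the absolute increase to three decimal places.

R_before = 0.645
R_after = 1 − (1 − 0.645)^2 = 0.874
ΔR = 0.874 − 0.645 = 0.229

0.229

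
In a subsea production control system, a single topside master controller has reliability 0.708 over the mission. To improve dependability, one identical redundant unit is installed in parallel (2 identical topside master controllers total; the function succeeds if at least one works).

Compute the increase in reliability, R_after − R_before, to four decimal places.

R_before = 0.708
R_after = 1 − (1 − 0.708)^2 = 0.9147
ΔR = 0.9147 − 0.708 = 0.2067

0.2067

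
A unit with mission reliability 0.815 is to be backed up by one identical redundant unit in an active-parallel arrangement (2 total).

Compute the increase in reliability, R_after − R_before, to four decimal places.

0.1508

R_before = 0.815
R_after = 1 − (1 − 0.815)^2 = 0.9658
ΔR = 0.9658 − 0.815 = 0.1508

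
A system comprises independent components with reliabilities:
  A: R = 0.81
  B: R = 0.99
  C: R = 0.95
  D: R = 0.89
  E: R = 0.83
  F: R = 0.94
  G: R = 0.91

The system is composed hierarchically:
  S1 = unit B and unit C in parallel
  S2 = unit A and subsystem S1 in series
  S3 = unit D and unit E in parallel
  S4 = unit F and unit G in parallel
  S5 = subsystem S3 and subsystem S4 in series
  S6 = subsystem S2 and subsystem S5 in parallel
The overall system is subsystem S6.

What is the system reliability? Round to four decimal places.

0.9954

Parallel (B and C): 1 − (1 − 0.990000)(1 − 0.950000) = 0.999500
Series (A and [0.999500]): 0.810000 × 0.999500 = 0.809595
Parallel (D and E): 1 − (1 − 0.890000)(1 − 0.830000) = 0.981300
Parallel (F and G): 1 − (1 − 0.940000)(1 − 0.910000) = 0.994600
Series ([0.981300] and [0.994600]): 0.981300 × 0.994600 = 0.976001
Parallel ([0.809595] and [0.976001]): 1 − (1 − 0.809595)(1 − 0.976001) = 0.9954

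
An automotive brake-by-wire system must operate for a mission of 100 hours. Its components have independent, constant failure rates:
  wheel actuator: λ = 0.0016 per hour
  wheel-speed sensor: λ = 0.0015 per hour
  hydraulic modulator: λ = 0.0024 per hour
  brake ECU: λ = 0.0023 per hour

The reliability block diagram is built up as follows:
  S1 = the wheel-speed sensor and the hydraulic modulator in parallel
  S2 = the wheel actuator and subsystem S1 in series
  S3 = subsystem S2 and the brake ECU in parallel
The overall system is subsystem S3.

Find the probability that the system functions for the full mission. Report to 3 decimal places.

R(wheel actuator) = exp(−0.0016 × 100) = 0.85214
R(wheel-speed sensor) = exp(−0.0015 × 100) = 0.86071
R(hydraulic modulator) = exp(−0.0024 × 100) = 0.78663
R(brake ECU) = exp(−0.0023 × 100) = 0.79453
Parallel (wheel-speed sensor and hydraulic modulator): 1 − (1 − 0.86071)(1 − 0.78663) = 0.97028
Series (wheel actuator and [0.97028]): 0.85214 × 0.97028 = 0.82681
Parallel ([0.82681] and brake ECU): 1 − (1 − 0.82681)(1 − 0.79453) = 0.964

0.964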